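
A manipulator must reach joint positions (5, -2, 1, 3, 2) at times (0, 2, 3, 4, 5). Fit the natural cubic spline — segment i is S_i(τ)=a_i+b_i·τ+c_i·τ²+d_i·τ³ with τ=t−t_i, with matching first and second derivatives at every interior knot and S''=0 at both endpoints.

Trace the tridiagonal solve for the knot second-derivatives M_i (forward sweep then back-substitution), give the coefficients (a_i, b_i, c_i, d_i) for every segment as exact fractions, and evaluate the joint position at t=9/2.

  seg 0: a=5 b=-249/43 c=0 d=197/344
  seg 1: a=-2 b=93/86 c=591/172 d=-261/172
  seg 2: a=1 b=585/172 c=-48/43 d=-49/172
  seg 3: a=3 b=27/86 c=-339/172 d=113/172
S(9/2) = 3779/1376

Δ: Δ0=-7/2, Δ1=3, Δ2=2, Δ3=-1
row 1: diag=6, rhs=39; c'=1/6, d'=13/2
row 2: denom=4−1·1/6=23/6; d'=(-6−1·13/2)/(23/6)=-75/23
row 3: denom=4−1·6/23=86/23; d'=(-18−1·-75/23)/(86/23)=-339/86
back: M3=-339/86
back: M2=-75/23−6/23·-339/86=-96/43
back: M1=13/2−1/6·-96/43=591/86
M: M0=0, M1=591/86, M2=-96/43, M3=-339/86, M4=0
seg 0: a=5, c=M0/2=0, d=(M1−M0)/(6·2)=197/344, b=Δ0−h0·(2M0+M1)/6=-249/43
seg 1: a=-2, c=M1/2=591/172, d=(M2−M1)/(6·1)=-261/172, b=Δ1−h1·(2M1+M2)/6=93/86
seg 2: a=1, c=M2/2=-48/43, d=(M3−M2)/(6·1)=-49/172, b=Δ2−h2·(2M2+M3)/6=585/172
seg 3: a=3, c=M3/2=-339/172, d=(M4−M3)/(6·1)=113/172, b=Δ3−h3·(2M3+M4)/6=27/86
t_q=9/2 → seg 3, τ=1/2; S=3+27/86·τ+-339/172·τ²+113/172·τ³=3779/1376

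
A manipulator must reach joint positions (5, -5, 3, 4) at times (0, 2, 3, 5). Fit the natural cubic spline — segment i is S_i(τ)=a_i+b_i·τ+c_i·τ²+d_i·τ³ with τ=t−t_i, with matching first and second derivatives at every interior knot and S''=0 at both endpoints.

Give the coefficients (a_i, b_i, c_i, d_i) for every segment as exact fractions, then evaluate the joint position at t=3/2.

Δ: Δ0=-5, Δ1=8, Δ2=1/2
row 1: diag=6, rhs=78; c'=1/6, d'=13
row 2: denom=6−1·1/6=35/6; d'=(-45−1·13)/(35/6)=-348/35
back: M2=-348/35
back: M1=13−1/6·-348/35=513/35
M: M0=0, M1=513/35, M2=-348/35, M3=0
seg 0: a=5, c=M0/2=0, d=(M1−M0)/(6·2)=171/140, b=Δ0−h0·(2M0+M1)/6=-346/35
seg 1: a=-5, c=M1/2=513/70, d=(M2−M1)/(6·1)=-41/10, b=Δ1−h1·(2M1+M2)/6=167/35
seg 2: a=3, c=M2/2=-174/35, d=(M3−M2)/(6·2)=29/35, b=Δ2−h2·(2M2+M3)/6=499/70
t_q=3/2 → seg 0, τ=3/2; S=5+-346/35·τ+0·τ²+171/140·τ³=-913/160

  seg 0: a=5 b=-346/35 c=0 d=171/140
  seg 1: a=-5 b=167/35 c=513/70 d=-41/10
  seg 2: a=3 b=499/70 c=-174/35 d=29/35
S(3/2) = -913/160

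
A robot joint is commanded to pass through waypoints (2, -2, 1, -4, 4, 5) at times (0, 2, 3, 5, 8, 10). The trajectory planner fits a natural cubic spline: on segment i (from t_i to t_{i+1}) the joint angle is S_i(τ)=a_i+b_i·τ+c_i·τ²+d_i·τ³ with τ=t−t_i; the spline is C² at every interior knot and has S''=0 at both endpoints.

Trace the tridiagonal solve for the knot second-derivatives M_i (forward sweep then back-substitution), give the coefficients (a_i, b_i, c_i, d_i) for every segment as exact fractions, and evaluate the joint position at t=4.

Δ: Δ0=-2, Δ1=3, Δ2=-5/2, Δ3=8/3, Δ4=1/2
row 1: diag=6, rhs=30; c'=1/6, d'=5
row 2: denom=6−1·1/6=35/6; d'=(-33−1·5)/(35/6)=-228/35
row 3: denom=10−2·12/35=326/35; d'=(31−2·-228/35)/(326/35)=1541/326
row 4: denom=10−3·105/326=2945/326; d'=(-13−3·1541/326)/(2945/326)=-8861/2945
back: M4=-8861/2945
back: M3=1541/326−105/326·-8861/2945=3355/589
back: M2=-228/35−12/35·3355/589=-24936/2945
back: M1=5−1/6·-24936/2945=18881/2945
M: M0=0, M1=18881/2945, M2=-24936/2945, M3=3355/589, M4=-8861/2945, M5=0
seg 0: a=2, c=M0/2=0, d=(M1−M0)/(6·2)=18881/35340, b=Δ0−h0·(2M0+M1)/6=-36551/8835
seg 1: a=-2, c=M1/2=18881/5890, d=(M2−M1)/(6·1)=-43817/17670, b=Δ1−h1·(2M1+M2)/6=20092/8835
seg 2: a=1, c=M2/2=-12468/2945, d=(M3−M2)/(6·2)=41711/35340, b=Δ2−h2·(2M2+M3)/6=22019/17670
seg 3: a=-4, c=M3/2=3355/1178, d=(M4−M3)/(6·3)=-12818/26505, b=Δ3−h3·(2M3+M4)/6=-26947/17670
seg 4: a=4, c=M4/2=-8861/5890, d=(M5−M4)/(6·2)=8861/35340, b=Δ4−h4·(2M4+M5)/6=44279/17670
t_q=4 → seg 2, τ=1; S=1+22019/17670·τ+-12468/2945·τ²+41711/35340·τ³=-9509/11780

  seg 0: a=2 b=-36551/8835 c=0 d=18881/35340
  seg 1: a=-2 b=20092/8835 c=18881/5890 d=-43817/17670
  seg 2: a=1 b=22019/17670 c=-12468/2945 d=41711/35340
  seg 3: a=-4 b=-26947/17670 c=3355/1178 d=-12818/26505
  seg 4: a=4 b=44279/17670 c=-8861/5890 d=8861/35340
S(4) = -9509/11780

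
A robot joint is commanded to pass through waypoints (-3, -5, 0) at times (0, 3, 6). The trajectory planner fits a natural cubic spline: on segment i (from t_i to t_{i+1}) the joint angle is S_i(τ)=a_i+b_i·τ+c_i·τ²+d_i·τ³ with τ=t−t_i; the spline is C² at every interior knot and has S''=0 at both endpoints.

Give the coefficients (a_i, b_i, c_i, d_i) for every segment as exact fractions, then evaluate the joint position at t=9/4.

Δ: Δ0=-2/3, Δ1=5/3
row 1: diag=12, rhs=14; c'=1/4, d'=7/6
back: M1=7/6
M: M0=0, M1=7/6, M2=0
seg 0: a=-3, c=M0/2=0, d=(M1−M0)/(6·3)=7/108, b=Δ0−h0·(2M0+M1)/6=-5/4
seg 1: a=-5, c=M1/2=7/12, d=(M2−M1)/(6·3)=-7/108, b=Δ1−h1·(2M1+M2)/6=1/2
t_q=9/4 → seg 0, τ=9/4; S=-3+-5/4·τ+0·τ²+7/108·τ³=-1299/256

  seg 0: a=-3 b=-5/4 c=0 d=7/108
  seg 1: a=-5 b=1/2 c=7/12 d=-7/108
S(9/4) = -1299/256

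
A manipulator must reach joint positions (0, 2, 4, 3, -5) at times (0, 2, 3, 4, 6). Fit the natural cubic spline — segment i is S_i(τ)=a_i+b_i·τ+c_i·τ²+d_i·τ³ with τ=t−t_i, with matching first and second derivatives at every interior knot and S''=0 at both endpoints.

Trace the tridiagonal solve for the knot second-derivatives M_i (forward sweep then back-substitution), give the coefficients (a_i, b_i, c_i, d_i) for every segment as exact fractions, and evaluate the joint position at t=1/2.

  seg 0: a=0 b=14/33 c=0 d=19/132
  seg 1: a=2 b=71/33 c=19/22 d=-67/66
  seg 2: a=4 b=5/6 c=-24/11 d=23/66
  seg 3: a=3 b=-82/33 c=-25/22 d=25/132
S(1/2) = 81/352

Δ: Δ0=1, Δ1=2, Δ2=-1, Δ3=-4
row 1: diag=6, rhs=6; c'=1/6, d'=1
row 2: denom=4−1·1/6=23/6; d'=(-18−1·1)/(23/6)=-114/23
row 3: denom=6−1·6/23=132/23; d'=(-18−1·-114/23)/(132/23)=-25/11
back: M3=-25/11
back: M2=-114/23−6/23·-25/11=-48/11
back: M1=1−1/6·-48/11=19/11
M: M0=0, M1=19/11, M2=-48/11, M3=-25/11, M4=0
seg 0: a=0, c=M0/2=0, d=(M1−M0)/(6·2)=19/132, b=Δ0−h0·(2M0+M1)/6=14/33
seg 1: a=2, c=M1/2=19/22, d=(M2−M1)/(6·1)=-67/66, b=Δ1−h1·(2M1+M2)/6=71/33
seg 2: a=4, c=M2/2=-24/11, d=(M3−M2)/(6·1)=23/66, b=Δ2−h2·(2M2+M3)/6=5/6
seg 3: a=3, c=M3/2=-25/22, d=(M4−M3)/(6·2)=25/132, b=Δ3−h3·(2M3+M4)/6=-82/33
t_q=1/2 → seg 0, τ=1/2; S=0+14/33·τ+0·τ²+19/132·τ³=81/352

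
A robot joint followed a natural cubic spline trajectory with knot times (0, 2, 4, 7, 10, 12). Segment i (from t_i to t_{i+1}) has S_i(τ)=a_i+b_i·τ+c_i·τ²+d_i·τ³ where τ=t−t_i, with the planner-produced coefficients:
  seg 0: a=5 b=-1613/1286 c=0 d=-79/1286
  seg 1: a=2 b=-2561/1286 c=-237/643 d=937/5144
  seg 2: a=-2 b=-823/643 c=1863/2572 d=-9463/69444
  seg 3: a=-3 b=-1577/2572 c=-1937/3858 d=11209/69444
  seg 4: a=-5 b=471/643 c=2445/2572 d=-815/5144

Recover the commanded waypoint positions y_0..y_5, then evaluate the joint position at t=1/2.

y_0=5 y_1=2 y_2=-2 y_3=-3 y_4=-5 y_5=-1
S(1/2) = 44909/10288

y_0 = S_0(0) = a_0 = 5
y_1 = S_1(0) = a_1 = 2
y_2 = S_2(0) = a_2 = -2
y_3 = S_3(0) = a_3 = -3
y_4 = S_4(0) = a_4 = -5
y_5 = S_4(2) = -1
t_q=1/2 is in segment 0 (τ=1/2); S_0(τ)=44909/10288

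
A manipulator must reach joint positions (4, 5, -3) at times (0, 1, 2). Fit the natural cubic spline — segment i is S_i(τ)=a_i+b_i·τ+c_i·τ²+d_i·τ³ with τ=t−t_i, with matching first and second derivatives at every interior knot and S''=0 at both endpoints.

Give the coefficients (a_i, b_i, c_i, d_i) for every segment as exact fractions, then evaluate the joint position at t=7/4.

Δ: Δ0=1, Δ1=-8
row 1: diag=4, rhs=-54; c'=1/4, d'=-27/2
back: M1=-27/2
M: M0=0, M1=-27/2, M2=0
seg 0: a=4, c=M0/2=0, d=(M1−M0)/(6·1)=-9/4, b=Δ0−h0·(2M0+M1)/6=13/4
seg 1: a=5, c=M1/2=-27/4, d=(M2−M1)/(6·1)=9/4, b=Δ1−h1·(2M1+M2)/6=-7/2
t_q=7/4 → seg 1, τ=3/4; S=5+-7/2·τ+-27/4·τ²+9/4·τ³=-121/256

  seg 0: a=4 b=13/4 c=0 d=-9/4
  seg 1: a=5 b=-7/2 c=-27/4 d=9/4
S(7/4) = -121/256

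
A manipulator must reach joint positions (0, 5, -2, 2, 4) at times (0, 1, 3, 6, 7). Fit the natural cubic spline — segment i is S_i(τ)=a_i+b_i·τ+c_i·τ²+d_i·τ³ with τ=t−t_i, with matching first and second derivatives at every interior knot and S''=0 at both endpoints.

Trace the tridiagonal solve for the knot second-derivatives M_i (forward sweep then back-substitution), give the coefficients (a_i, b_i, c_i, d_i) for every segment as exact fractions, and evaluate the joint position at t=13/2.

Δ: Δ0=5, Δ1=-7/2, Δ2=4/3, Δ3=2
row 1: diag=6, rhs=-51; c'=1/3, d'=-17/2
row 2: denom=10−2·1/3=28/3; d'=(29−2·-17/2)/(28/3)=69/14
row 3: denom=8−3·9/28=197/28; d'=(4−3·69/14)/(197/28)=-302/197
back: M3=-302/197
back: M2=69/14−9/28·-302/197=1068/197
back: M1=-17/2−1/3·1068/197=-4061/394
M: M0=0, M1=-4061/394, M2=1068/197, M3=-302/197, M4=0
seg 0: a=0, c=M0/2=0, d=(M1−M0)/(6·1)=-4061/2364, b=Δ0−h0·(2M0+M1)/6=15881/2364
seg 1: a=5, c=M1/2=-4061/788, d=(M2−M1)/(6·2)=6197/4728, b=Δ1−h1·(2M1+M2)/6=1849/1182
seg 2: a=-2, c=M2/2=534/197, d=(M3−M2)/(6·3)=-685/1773, b=Δ2−h2·(2M2+M3)/6=-1963/591
seg 3: a=2, c=M3/2=-151/197, d=(M4−M3)/(6·1)=151/591, b=Δ3−h3·(2M3+M4)/6=1484/591
t_q=13/2 → seg 3, τ=1/2; S=2+1484/591·τ+-151/197·τ²+151/591·τ³=4879/1576

  seg 0: a=0 b=15881/2364 c=0 d=-4061/2364
  seg 1: a=5 b=1849/1182 c=-4061/788 d=6197/4728
  seg 2: a=-2 b=-1963/591 c=534/197 d=-685/1773
  seg 3: a=2 b=1484/591 c=-151/197 d=151/591
S(13/2) = 4879/1576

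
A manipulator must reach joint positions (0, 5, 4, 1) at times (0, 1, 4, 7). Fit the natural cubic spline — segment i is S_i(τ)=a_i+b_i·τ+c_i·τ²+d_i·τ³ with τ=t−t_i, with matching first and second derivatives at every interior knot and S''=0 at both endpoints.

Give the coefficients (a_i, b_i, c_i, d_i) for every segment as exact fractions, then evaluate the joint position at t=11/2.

Δ: Δ0=5, Δ1=-1/3, Δ2=-1
row 1: diag=8, rhs=-32; c'=3/8, d'=-4
row 2: denom=12−3·3/8=87/8; d'=(-4−3·-4)/(87/8)=64/87
back: M2=64/87
back: M1=-4−3/8·64/87=-124/29
M: M0=0, M1=-124/29, M2=64/87, M3=0
seg 0: a=0, c=M0/2=0, d=(M1−M0)/(6·1)=-62/87, b=Δ0−h0·(2M0+M1)/6=497/87
seg 1: a=5, c=M1/2=-62/29, d=(M2−M1)/(6·3)=218/783, b=Δ1−h1·(2M1+M2)/6=311/87
seg 2: a=4, c=M2/2=32/87, d=(M3−M2)/(6·3)=-32/783, b=Δ2−h2·(2M2+M3)/6=-151/87
t_q=11/2 → seg 2, τ=3/2; S=4+-151/87·τ+32/87·τ²+-32/783·τ³=121/58

  seg 0: a=0 b=497/87 c=0 d=-62/87
  seg 1: a=5 b=311/87 c=-62/29 d=218/783
  seg 2: a=4 b=-151/87 c=32/87 d=-32/783
S(11/2) = 121/58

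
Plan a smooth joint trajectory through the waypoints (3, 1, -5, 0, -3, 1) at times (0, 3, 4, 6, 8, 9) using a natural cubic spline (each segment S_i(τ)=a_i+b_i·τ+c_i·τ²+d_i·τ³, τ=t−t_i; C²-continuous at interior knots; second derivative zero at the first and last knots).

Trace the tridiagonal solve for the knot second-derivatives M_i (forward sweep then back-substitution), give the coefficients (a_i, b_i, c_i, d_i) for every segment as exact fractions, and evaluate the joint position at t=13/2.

Δ: Δ0=-2/3, Δ1=-6, Δ2=5/2, Δ3=-3/2, Δ4=4
row 1: diag=8, rhs=-32; c'=1/8, d'=-4
row 2: denom=6−1·1/8=47/8; d'=(51−1·-4)/(47/8)=440/47
row 3: denom=8−2·16/47=344/47; d'=(-24−2·440/47)/(344/47)=-251/43
row 4: denom=6−2·47/172=469/86; d'=(33−2·-251/43)/(469/86)=3842/469
back: M4=3842/469
back: M3=-251/43−47/172·3842/469=-7575/938
back: M2=440/47−16/47·-7575/938=5680/469
back: M1=-4−1/8·5680/469=-2586/469
M: M0=0, M1=-2586/469, M2=5680/469, M3=-7575/938, M4=3842/469, M5=0
seg 0: a=3, c=M0/2=0, d=(M1−M0)/(6·3)=-431/1407, b=Δ0−h0·(2M0+M1)/6=2941/1407
seg 1: a=1, c=M1/2=-1293/469, d=(M2−M1)/(6·1)=4133/1407, b=Δ1−h1·(2M1+M2)/6=-8696/1407
seg 2: a=-5, c=M2/2=2840/469, d=(M3−M2)/(6·2)=-2705/1608, b=Δ2−h2·(2M2+M3)/6=-4055/1407
seg 3: a=0, c=M3/2=-7575/1876, d=(M4−M3)/(6·2)=15259/11256, b=Δ3−h3·(2M3+M4)/6=3245/2814
seg 4: a=-3, c=M4/2=1921/469, d=(M5−M4)/(6·1)=-1921/1407, b=Δ4−h4·(2M4+M5)/6=1786/1407
t_q=13/2 → seg 3, τ=1/2; S=0+3245/2814·τ+-7575/1876·τ²+15259/11256·τ³=-7907/30016

  seg 0: a=3 b=2941/1407 c=0 d=-431/1407
  seg 1: a=1 b=-8696/1407 c=-1293/469 d=4133/1407
  seg 2: a=-5 b=-4055/1407 c=2840/469 d=-2705/1608
  seg 3: a=0 b=3245/2814 c=-7575/1876 d=15259/11256
  seg 4: a=-3 b=1786/1407 c=1921/469 d=-1921/1407
S(13/2) = -7907/30016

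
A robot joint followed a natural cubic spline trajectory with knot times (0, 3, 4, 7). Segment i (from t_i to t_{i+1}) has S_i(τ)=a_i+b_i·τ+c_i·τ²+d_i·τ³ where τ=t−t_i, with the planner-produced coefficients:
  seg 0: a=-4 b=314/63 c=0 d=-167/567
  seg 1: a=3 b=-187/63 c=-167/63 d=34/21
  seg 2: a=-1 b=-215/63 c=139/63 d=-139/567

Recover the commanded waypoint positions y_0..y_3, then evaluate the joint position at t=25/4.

y_0 = S_0(0) = a_0 = -4
y_1 = S_1(0) = a_1 = 3
y_2 = S_2(0) = a_2 = -1
y_3 = S_2(3) = 2
t_q=25/4 is in segment 2 (τ=9/4); S_2(τ)=-135/448

y_0=-4 y_1=3 y_2=-1 y_3=2
S(25/4) = -135/448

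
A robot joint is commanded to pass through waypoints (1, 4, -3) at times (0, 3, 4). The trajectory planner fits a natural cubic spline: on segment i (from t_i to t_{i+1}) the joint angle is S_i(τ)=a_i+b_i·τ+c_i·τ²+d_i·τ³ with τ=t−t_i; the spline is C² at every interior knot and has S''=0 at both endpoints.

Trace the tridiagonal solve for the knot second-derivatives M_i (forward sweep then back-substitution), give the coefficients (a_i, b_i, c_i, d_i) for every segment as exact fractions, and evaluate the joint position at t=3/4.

Δ: Δ0=1, Δ1=-7
row 1: diag=8, rhs=-48; c'=1/8, d'=-6
back: M1=-6
M: M0=0, M1=-6, M2=0
seg 0: a=1, c=M0/2=0, d=(M1−M0)/(6·3)=-1/3, b=Δ0−h0·(2M0+M1)/6=4
seg 1: a=4, c=M1/2=-3, d=(M2−M1)/(6·1)=1, b=Δ1−h1·(2M1+M2)/6=-5
t_q=3/4 → seg 0, τ=3/4; S=1+4·τ+0·τ²+-1/3·τ³=247/64

  seg 0: a=1 b=4 c=0 d=-1/3
  seg 1: a=4 b=-5 c=-3 d=1
S(3/4) = 247/64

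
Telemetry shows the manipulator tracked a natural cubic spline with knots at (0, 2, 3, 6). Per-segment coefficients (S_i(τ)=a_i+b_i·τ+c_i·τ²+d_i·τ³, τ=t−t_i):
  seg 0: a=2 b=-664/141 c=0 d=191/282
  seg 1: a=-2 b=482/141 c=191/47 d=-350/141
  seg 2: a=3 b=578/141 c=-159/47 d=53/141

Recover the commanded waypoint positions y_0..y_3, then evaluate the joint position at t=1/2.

y_0 = S_0(0) = a_0 = 2
y_1 = S_1(0) = a_1 = -2
y_2 = S_2(0) = a_2 = 3
y_3 = S_2(3) = -5
t_q=1/2 is in segment 0 (τ=1/2); S_0(τ)=-203/752

y_0=2 y_1=-2 y_2=3 y_3=-5
S(1/2) = -203/752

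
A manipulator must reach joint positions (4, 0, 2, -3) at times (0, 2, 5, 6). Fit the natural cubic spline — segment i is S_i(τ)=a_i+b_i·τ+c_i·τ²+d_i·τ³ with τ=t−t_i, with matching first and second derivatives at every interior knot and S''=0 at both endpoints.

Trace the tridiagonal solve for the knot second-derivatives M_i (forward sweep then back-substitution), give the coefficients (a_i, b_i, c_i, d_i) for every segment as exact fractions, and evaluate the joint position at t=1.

  seg 0: a=4 b=-656/213 c=0 d=115/426
  seg 1: a=0 b=34/213 c=115/71 d=-103/213
  seg 2: a=2 b=-677/213 c=-194/71 d=194/213
S(1) = 169/142

Δ: Δ0=-2, Δ1=2/3, Δ2=-5
row 1: diag=10, rhs=16; c'=3/10, d'=8/5
row 2: denom=8−3·3/10=71/10; d'=(-34−3·8/5)/(71/10)=-388/71
back: M2=-388/71
back: M1=8/5−3/10·-388/71=230/71
M: M0=0, M1=230/71, M2=-388/71, M3=0
seg 0: a=4, c=M0/2=0, d=(M1−M0)/(6·2)=115/426, b=Δ0−h0·(2M0+M1)/6=-656/213
seg 1: a=0, c=M1/2=115/71, d=(M2−M1)/(6·3)=-103/213, b=Δ1−h1·(2M1+M2)/6=34/213
seg 2: a=2, c=M2/2=-194/71, d=(M3−M2)/(6·1)=194/213, b=Δ2−h2·(2M2+M3)/6=-677/213
t_q=1 → seg 0, τ=1; S=4+-656/213·τ+0·τ²+115/426·τ³=169/142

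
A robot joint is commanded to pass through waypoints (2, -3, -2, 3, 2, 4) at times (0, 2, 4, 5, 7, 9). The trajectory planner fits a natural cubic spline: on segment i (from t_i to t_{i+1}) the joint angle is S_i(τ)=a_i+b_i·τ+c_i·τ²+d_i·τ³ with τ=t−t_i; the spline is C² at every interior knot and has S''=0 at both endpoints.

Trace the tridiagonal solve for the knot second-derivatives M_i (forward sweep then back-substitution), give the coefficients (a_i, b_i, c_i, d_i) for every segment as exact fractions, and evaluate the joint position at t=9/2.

Δ: Δ0=-5/2, Δ1=1/2, Δ2=5, Δ3=-1/2, Δ4=1
row 1: diag=8, rhs=18; c'=1/4, d'=9/4
row 2: denom=6−2·1/4=11/2; d'=(27−2·9/4)/(11/2)=45/11
row 3: denom=6−1·2/11=64/11; d'=(-33−1·45/11)/(64/11)=-51/8
row 4: denom=8−2·11/32=117/16; d'=(9−2·-51/8)/(117/16)=116/39
back: M4=116/39
back: M3=-51/8−11/32·116/39=-577/78
back: M2=45/11−2/11·-577/78=212/39
back: M1=9/4−1/4·212/39=139/156
M: M0=0, M1=139/156, M2=212/39, M3=-577/78, M4=116/39, M5=0
seg 0: a=2, c=M0/2=0, d=(M1−M0)/(6·2)=139/1872, b=Δ0−h0·(2M0+M1)/6=-1309/468
seg 1: a=-3, c=M1/2=139/312, d=(M2−M1)/(6·2)=709/1872, b=Δ1−h1·(2M1+M2)/6=-223/117
seg 2: a=-2, c=M2/2=106/39, d=(M3−M2)/(6·1)=-77/36, b=Δ2−h2·(2M2+M3)/6=2069/468
seg 3: a=3, c=M3/2=-577/156, d=(M4−M3)/(6·2)=809/936, b=Δ3−h3·(2M3+M4)/6=805/234
seg 4: a=2, c=M4/2=58/39, d=(M5−M4)/(6·2)=-29/117, b=Δ4−h4·(2M4+M5)/6=-115/117
t_q=9/2 → seg 2, τ=1/2; S=-2+2069/468·τ+106/39·τ²+-77/36·τ³=259/416

  seg 0: a=2 b=-1309/468 c=0 d=139/1872
  seg 1: a=-3 b=-223/117 c=139/312 d=709/1872
  seg 2: a=-2 b=2069/468 c=106/39 d=-77/36
  seg 3: a=3 b=805/234 c=-577/156 d=809/936
  seg 4: a=2 b=-115/117 c=58/39 d=-29/117
S(9/2) = 259/416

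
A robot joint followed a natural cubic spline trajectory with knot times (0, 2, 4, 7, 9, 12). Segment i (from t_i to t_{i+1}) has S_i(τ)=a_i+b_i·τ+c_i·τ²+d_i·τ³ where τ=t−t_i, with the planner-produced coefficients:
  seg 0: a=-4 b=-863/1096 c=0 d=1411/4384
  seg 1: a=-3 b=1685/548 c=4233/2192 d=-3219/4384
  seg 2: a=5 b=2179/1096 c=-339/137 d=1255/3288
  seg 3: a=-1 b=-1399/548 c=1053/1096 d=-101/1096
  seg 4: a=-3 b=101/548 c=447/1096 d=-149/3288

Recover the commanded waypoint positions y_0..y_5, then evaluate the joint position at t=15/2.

y_0 = S_0(0) = a_0 = -4
y_1 = S_1(0) = a_1 = -3
y_2 = S_2(0) = a_2 = 5
y_3 = S_3(0) = a_3 = -1
y_4 = S_4(0) = a_4 = -3
y_5 = S_4(3) = 0
t_q=15/2 is in segment 3 (τ=1/2); S_3(τ)=-17955/8768

y_0=-4 y_1=-3 y_2=5 y_3=-1 y_4=-3 y_5=0
S(15/2) = -17955/8768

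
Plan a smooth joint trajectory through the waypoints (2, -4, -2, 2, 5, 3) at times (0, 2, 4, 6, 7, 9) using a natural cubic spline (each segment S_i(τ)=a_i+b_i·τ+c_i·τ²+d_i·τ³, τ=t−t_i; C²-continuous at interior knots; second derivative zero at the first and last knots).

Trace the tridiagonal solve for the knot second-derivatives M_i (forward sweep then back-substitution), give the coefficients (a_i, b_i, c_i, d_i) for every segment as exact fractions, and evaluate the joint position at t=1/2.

  seg 0: a=2 b=-1928/477 c=0 d=497/1908
  seg 1: a=-4 b=-437/477 c=497/318 d=-577/1908
  seg 2: a=-2 b=814/477 c=-40/159 d=95/477
  seg 3: a=2 b=1474/477 c=50/53 d=-493/477
  seg 4: a=5 b=895/477 c=-343/159 d=343/954
S(1/2) = 59/5088

Δ: Δ0=-3, Δ1=1, Δ2=2, Δ3=3, Δ4=-1
row 1: diag=8, rhs=24; c'=1/4, d'=3
row 2: denom=8−2·1/4=15/2; d'=(6−2·3)/(15/2)=0
row 3: denom=6−2·4/15=82/15; d'=(6−2·0)/(82/15)=45/41
row 4: denom=6−1·15/82=477/82; d'=(-24−1·45/41)/(477/82)=-686/159
back: M4=-686/159
back: M3=45/41−15/82·-686/159=100/53
back: M2=0−4/15·100/53=-80/159
back: M1=3−1/4·-80/159=497/159
M: M0=0, M1=497/159, M2=-80/159, M3=100/53, M4=-686/159, M5=0
seg 0: a=2, c=M0/2=0, d=(M1−M0)/(6·2)=497/1908, b=Δ0−h0·(2M0+M1)/6=-1928/477
seg 1: a=-4, c=M1/2=497/318, d=(M2−M1)/(6·2)=-577/1908, b=Δ1−h1·(2M1+M2)/6=-437/477
seg 2: a=-2, c=M2/2=-40/159, d=(M3−M2)/(6·2)=95/477, b=Δ2−h2·(2M2+M3)/6=814/477
seg 3: a=2, c=M3/2=50/53, d=(M4−M3)/(6·1)=-493/477, b=Δ3−h3·(2M3+M4)/6=1474/477
seg 4: a=5, c=M4/2=-343/159, d=(M5−M4)/(6·2)=343/954, b=Δ4−h4·(2M4+M5)/6=895/477
t_q=1/2 → seg 0, τ=1/2; S=2+-1928/477·τ+0·τ²+497/1908·τ³=59/5088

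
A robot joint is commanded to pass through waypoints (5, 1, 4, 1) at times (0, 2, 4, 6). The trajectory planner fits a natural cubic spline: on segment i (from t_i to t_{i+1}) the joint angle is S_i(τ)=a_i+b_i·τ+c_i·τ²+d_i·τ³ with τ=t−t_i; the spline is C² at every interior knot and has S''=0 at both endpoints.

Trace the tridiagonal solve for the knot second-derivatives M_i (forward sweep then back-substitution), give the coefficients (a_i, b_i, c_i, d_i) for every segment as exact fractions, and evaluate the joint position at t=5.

  seg 0: a=5 b=-47/15 c=0 d=17/60
  seg 1: a=1 b=4/15 c=17/10 d=-13/24
  seg 2: a=4 b=17/30 c=-31/20 d=31/120
S(5) = 131/40

Δ: Δ0=-2, Δ1=3/2, Δ2=-3/2
row 1: diag=8, rhs=21; c'=1/4, d'=21/8
row 2: denom=8−2·1/4=15/2; d'=(-18−2·21/8)/(15/2)=-31/10
back: M2=-31/10
back: M1=21/8−1/4·-31/10=17/5
M: M0=0, M1=17/5, M2=-31/10, M3=0
seg 0: a=5, c=M0/2=0, d=(M1−M0)/(6·2)=17/60, b=Δ0−h0·(2M0+M1)/6=-47/15
seg 1: a=1, c=M1/2=17/10, d=(M2−M1)/(6·2)=-13/24, b=Δ1−h1·(2M1+M2)/6=4/15
seg 2: a=4, c=M2/2=-31/20, d=(M3−M2)/(6·2)=31/120, b=Δ2−h2·(2M2+M3)/6=17/30
t_q=5 → seg 2, τ=1; S=4+17/30·τ+-31/20·τ²+31/120·τ³=131/40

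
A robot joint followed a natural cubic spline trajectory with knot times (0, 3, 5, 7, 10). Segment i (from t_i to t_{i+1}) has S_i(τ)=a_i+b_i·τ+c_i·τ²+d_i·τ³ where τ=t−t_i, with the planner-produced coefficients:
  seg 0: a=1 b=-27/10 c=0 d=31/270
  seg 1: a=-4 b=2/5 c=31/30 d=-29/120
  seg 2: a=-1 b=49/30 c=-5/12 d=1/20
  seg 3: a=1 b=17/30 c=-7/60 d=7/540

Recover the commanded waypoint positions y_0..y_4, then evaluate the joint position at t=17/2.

y_0=1 y_1=-4 y_2=-1 y_3=1 y_4=2
S(17/2) = 261/160

y_0 = S_0(0) = a_0 = 1
y_1 = S_1(0) = a_1 = -4
y_2 = S_2(0) = a_2 = -1
y_3 = S_3(0) = a_3 = 1
y_4 = S_3(3) = 2
t_q=17/2 is in segment 3 (τ=3/2); S_3(τ)=261/160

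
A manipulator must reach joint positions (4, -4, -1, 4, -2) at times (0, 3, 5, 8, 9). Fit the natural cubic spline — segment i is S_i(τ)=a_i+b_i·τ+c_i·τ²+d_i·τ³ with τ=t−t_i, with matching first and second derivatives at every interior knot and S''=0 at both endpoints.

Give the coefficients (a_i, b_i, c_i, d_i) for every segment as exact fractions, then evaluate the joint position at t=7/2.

  seg 0: a=4 b=-5099/1356 c=0 d=1483/12204
  seg 1: a=-4 b=-325/678 c=1483/1356 d=-47/904
  seg 2: a=-1 b=1109/339 c=265/339 d=-1339/3051
  seg 3: a=4 b=-1318/339 c=-358/113 d=358/339
S(7/2) = -28731/7232

Δ: Δ0=-8/3, Δ1=3/2, Δ2=5/3, Δ3=-6
row 1: diag=10, rhs=25; c'=1/5, d'=5/2
row 2: denom=10−2·1/5=48/5; d'=(1−2·5/2)/(48/5)=-5/12
row 3: denom=8−3·5/16=113/16; d'=(-46−3·-5/12)/(113/16)=-716/113
back: M3=-716/113
back: M2=-5/12−5/16·-716/113=530/339
back: M1=5/2−1/5·530/339=1483/678
M: M0=0, M1=1483/678, M2=530/339, M3=-716/113, M4=0
seg 0: a=4, c=M0/2=0, d=(M1−M0)/(6·3)=1483/12204, b=Δ0−h0·(2M0+M1)/6=-5099/1356
seg 1: a=-4, c=M1/2=1483/1356, d=(M2−M1)/(6·2)=-47/904, b=Δ1−h1·(2M1+M2)/6=-325/678
seg 2: a=-1, c=M2/2=265/339, d=(M3−M2)/(6·3)=-1339/3051, b=Δ2−h2·(2M2+M3)/6=1109/339
seg 3: a=4, c=M3/2=-358/113, d=(M4−M3)/(6·1)=358/339, b=Δ3−h3·(2M3+M4)/6=-1318/339
t_q=7/2 → seg 1, τ=1/2; S=-4+-325/678·τ+1483/1356·τ²+-47/904·τ³=-28731/7232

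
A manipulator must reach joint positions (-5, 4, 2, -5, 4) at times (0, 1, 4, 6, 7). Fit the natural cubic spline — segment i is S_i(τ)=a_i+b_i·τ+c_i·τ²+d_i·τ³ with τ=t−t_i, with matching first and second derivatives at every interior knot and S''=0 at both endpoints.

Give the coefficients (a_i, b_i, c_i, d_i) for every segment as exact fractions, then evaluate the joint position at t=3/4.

  seg 0: a=-5 b=5942/591 c=0 d=-623/591
  seg 1: a=4 b=4073/591 c=-623/197 d=380/1773
  seg 2: a=2 b=-3721/591 c=-243/197 d=6221/4728
  seg 3: a=-5 b=5389/1182 c=5249/788 d=-5249/2364
S(3/4) = 26425/12608

Δ: Δ0=9, Δ1=-2/3, Δ2=-7/2, Δ3=9
row 1: diag=8, rhs=-58; c'=3/8, d'=-29/4
row 2: denom=10−3·3/8=71/8; d'=(-17−3·-29/4)/(71/8)=38/71
row 3: denom=6−2·16/71=394/71; d'=(75−2·38/71)/(394/71)=5249/394
back: M3=5249/394
back: M2=38/71−16/71·5249/394=-486/197
back: M1=-29/4−3/8·-486/197=-1246/197
M: M0=0, M1=-1246/197, M2=-486/197, M3=5249/394, M4=0
seg 0: a=-5, c=M0/2=0, d=(M1−M0)/(6·1)=-623/591, b=Δ0−h0·(2M0+M1)/6=5942/591
seg 1: a=4, c=M1/2=-623/197, d=(M2−M1)/(6·3)=380/1773, b=Δ1−h1·(2M1+M2)/6=4073/591
seg 2: a=2, c=M2/2=-243/197, d=(M3−M2)/(6·2)=6221/4728, b=Δ2−h2·(2M2+M3)/6=-3721/591
seg 3: a=-5, c=M3/2=5249/788, d=(M4−M3)/(6·1)=-5249/2364, b=Δ3−h3·(2M3+M4)/6=5389/1182
t_q=3/4 → seg 0, τ=3/4; S=-5+5942/591·τ+0·τ²+-623/591·τ³=26425/12608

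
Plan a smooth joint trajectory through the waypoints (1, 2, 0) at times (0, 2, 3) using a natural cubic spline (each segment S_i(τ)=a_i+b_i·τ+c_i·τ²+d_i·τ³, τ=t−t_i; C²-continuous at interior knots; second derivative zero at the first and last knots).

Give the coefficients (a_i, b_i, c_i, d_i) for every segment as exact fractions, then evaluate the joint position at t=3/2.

Δ: Δ0=1/2, Δ1=-2
row 1: diag=6, rhs=-15; c'=1/6, d'=-5/2
back: M1=-5/2
M: M0=0, M1=-5/2, M2=0
seg 0: a=1, c=M0/2=0, d=(M1−M0)/(6·2)=-5/24, b=Δ0−h0·(2M0+M1)/6=4/3
seg 1: a=2, c=M1/2=-5/4, d=(M2−M1)/(6·1)=5/12, b=Δ1−h1·(2M1+M2)/6=-7/6
t_q=3/2 → seg 0, τ=3/2; S=1+4/3·τ+0·τ²+-5/24·τ³=147/64

  seg 0: a=1 b=4/3 c=0 d=-5/24
  seg 1: a=2 b=-7/6 c=-5/4 d=5/12
S(3/2) = 147/64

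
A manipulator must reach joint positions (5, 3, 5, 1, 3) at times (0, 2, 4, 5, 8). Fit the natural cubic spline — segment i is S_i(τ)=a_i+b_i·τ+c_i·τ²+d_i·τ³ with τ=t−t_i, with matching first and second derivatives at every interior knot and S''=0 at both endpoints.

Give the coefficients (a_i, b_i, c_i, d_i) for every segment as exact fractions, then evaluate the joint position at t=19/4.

Δ: Δ0=-1, Δ1=1, Δ2=-4, Δ3=2/3
row 1: diag=8, rhs=12; c'=1/4, d'=3/2
row 2: denom=6−2·1/4=11/2; d'=(-30−2·3/2)/(11/2)=-6
row 3: denom=8−1·2/11=86/11; d'=(28−1·-6)/(86/11)=187/43
back: M3=187/43
back: M2=-6−2/11·187/43=-292/43
back: M1=3/2−1/4·-292/43=275/86
M: M0=0, M1=275/86, M2=-292/43, M3=187/43, M4=0
seg 0: a=5, c=M0/2=0, d=(M1−M0)/(6·2)=275/1032, b=Δ0−h0·(2M0+M1)/6=-533/258
seg 1: a=3, c=M1/2=275/172, d=(M2−M1)/(6·2)=-859/1032, b=Δ1−h1·(2M1+M2)/6=146/129
seg 2: a=5, c=M2/2=-146/43, d=(M3−M2)/(6·1)=479/258, b=Δ2−h2·(2M2+M3)/6=-635/258
seg 3: a=1, c=M3/2=187/86, d=(M4−M3)/(6·3)=-187/774, b=Δ3−h3·(2M3+M4)/6=-475/129
t_q=19/4 → seg 2, τ=3/4; S=5+-635/258·τ+-146/43·τ²+479/258·τ³=11159/5504

  seg 0: a=5 b=-533/258 c=0 d=275/1032
  seg 1: a=3 b=146/129 c=275/172 d=-859/1032
  seg 2: a=5 b=-635/258 c=-146/43 d=479/258
  seg 3: a=1 b=-475/129 c=187/86 d=-187/774
S(19/4) = 11159/5504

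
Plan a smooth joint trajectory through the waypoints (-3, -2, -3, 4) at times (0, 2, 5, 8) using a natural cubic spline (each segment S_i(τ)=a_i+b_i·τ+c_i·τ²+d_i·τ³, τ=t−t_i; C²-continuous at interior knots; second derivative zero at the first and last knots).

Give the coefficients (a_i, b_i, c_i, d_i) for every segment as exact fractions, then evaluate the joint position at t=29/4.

Δ: Δ0=1/2, Δ1=-1/3, Δ2=7/3
row 1: diag=10, rhs=-5; c'=3/10, d'=-1/2
row 2: denom=12−3·3/10=111/10; d'=(16−3·-1/2)/(111/10)=175/111
back: M2=175/111
back: M1=-1/2−3/10·175/111=-36/37
M: M0=0, M1=-36/37, M2=175/111, M3=0
seg 0: a=-3, c=M0/2=0, d=(M1−M0)/(6·2)=-3/37, b=Δ0−h0·(2M0+M1)/6=61/74
seg 1: a=-2, c=M1/2=-18/37, d=(M2−M1)/(6·3)=283/1998, b=Δ1−h1·(2M1+M2)/6=-11/74
seg 2: a=-3, c=M2/2=175/222, d=(M3−M2)/(6·3)=-175/1998, b=Δ2−h2·(2M2+M3)/6=28/37
t_q=29/4 → seg 2, τ=9/4; S=-3+28/37·τ+175/222·τ²+-175/1998·τ³=8031/4736

  seg 0: a=-3 b=61/74 c=0 d=-3/37
  seg 1: a=-2 b=-11/74 c=-18/37 d=283/1998
  seg 2: a=-3 b=28/37 c=175/222 d=-175/1998
S(29/4) = 8031/4736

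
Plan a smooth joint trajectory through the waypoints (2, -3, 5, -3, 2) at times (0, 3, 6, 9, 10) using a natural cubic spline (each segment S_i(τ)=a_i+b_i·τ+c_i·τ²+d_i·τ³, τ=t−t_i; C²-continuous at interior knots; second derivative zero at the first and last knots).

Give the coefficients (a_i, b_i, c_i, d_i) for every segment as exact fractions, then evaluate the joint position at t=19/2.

Δ: Δ0=-5/3, Δ1=8/3, Δ2=-8/3, Δ3=5
row 1: diag=12, rhs=26; c'=1/4, d'=13/6
row 2: denom=12−3·1/4=45/4; d'=(-32−3·13/6)/(45/4)=-154/45
row 3: denom=8−3·4/15=36/5; d'=(46−3·-154/45)/(36/5)=211/27
back: M3=211/27
back: M2=-154/45−4/15·211/27=-446/81
back: M1=13/6−1/4·-446/81=287/81
M: M0=0, M1=287/81, M2=-446/81, M3=211/27, M4=0
seg 0: a=2, c=M0/2=0, d=(M1−M0)/(6·3)=287/1458, b=Δ0−h0·(2M0+M1)/6=-557/162
seg 1: a=-3, c=M1/2=287/162, d=(M2−M1)/(6·3)=-733/1458, b=Δ1−h1·(2M1+M2)/6=152/81
seg 2: a=5, c=M2/2=-223/81, d=(M3−M2)/(6·3)=1079/1458, b=Δ2−h2·(2M2+M3)/6=-173/162
seg 3: a=-3, c=M3/2=211/54, d=(M4−M3)/(6·1)=-211/162, b=Δ3−h3·(2M3+M4)/6=194/81
t_q=19/2 → seg 3, τ=1/2; S=-3+194/81·τ+211/54·τ²+-211/162·τ³=-427/432

  seg 0: a=2 b=-557/162 c=0 d=287/1458
  seg 1: a=-3 b=152/81 c=287/162 d=-733/1458
  seg 2: a=5 b=-173/162 c=-223/81 d=1079/1458
  seg 3: a=-3 b=194/81 c=211/54 d=-211/162
S(19/2) = -427/432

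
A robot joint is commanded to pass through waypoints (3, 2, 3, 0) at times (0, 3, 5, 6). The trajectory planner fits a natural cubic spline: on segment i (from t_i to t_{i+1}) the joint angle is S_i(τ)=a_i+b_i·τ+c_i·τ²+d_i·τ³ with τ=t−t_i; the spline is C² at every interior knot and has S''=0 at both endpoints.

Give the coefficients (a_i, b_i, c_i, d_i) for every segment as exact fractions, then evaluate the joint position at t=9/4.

  seg 0: a=3 b=-41/42 c=0 d=1/14
  seg 1: a=2 b=20/21 c=9/14 d=-73/168
  seg 2: a=3 b=-71/42 c=-55/28 d=55/84
S(9/4) = 207/128

Δ: Δ0=-1/3, Δ1=1/2, Δ2=-3
row 1: diag=10, rhs=5; c'=1/5, d'=1/2
row 2: denom=6−2·1/5=28/5; d'=(-21−2·1/2)/(28/5)=-55/14
back: M2=-55/14
back: M1=1/2−1/5·-55/14=9/7
M: M0=0, M1=9/7, M2=-55/14, M3=0
seg 0: a=3, c=M0/2=0, d=(M1−M0)/(6·3)=1/14, b=Δ0−h0·(2M0+M1)/6=-41/42
seg 1: a=2, c=M1/2=9/14, d=(M2−M1)/(6·2)=-73/168, b=Δ1−h1·(2M1+M2)/6=20/21
seg 2: a=3, c=M2/2=-55/28, d=(M3−M2)/(6·1)=55/84, b=Δ2−h2·(2M2+M3)/6=-71/42
t_q=9/4 → seg 0, τ=9/4; S=3+-41/42·τ+0·τ²+1/14·τ³=207/128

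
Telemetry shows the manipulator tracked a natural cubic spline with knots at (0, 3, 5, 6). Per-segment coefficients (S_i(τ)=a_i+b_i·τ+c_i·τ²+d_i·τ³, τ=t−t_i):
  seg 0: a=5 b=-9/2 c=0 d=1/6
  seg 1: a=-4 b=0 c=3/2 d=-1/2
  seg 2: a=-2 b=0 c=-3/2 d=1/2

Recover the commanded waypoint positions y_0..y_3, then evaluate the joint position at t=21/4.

y_0=5 y_1=-4 y_2=-2 y_3=-3
S(21/4) = -267/128

y_0 = S_0(0) = a_0 = 5
y_1 = S_1(0) = a_1 = -4
y_2 = S_2(0) = a_2 = -2
y_3 = S_2(1) = -3
t_q=21/4 is in segment 2 (τ=1/4); S_2(τ)=-267/128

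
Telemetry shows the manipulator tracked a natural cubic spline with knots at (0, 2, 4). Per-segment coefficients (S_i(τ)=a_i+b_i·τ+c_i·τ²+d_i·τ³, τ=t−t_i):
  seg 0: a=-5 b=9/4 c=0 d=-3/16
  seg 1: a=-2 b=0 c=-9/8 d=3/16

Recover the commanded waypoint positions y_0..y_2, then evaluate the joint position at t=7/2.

y_0=-5 y_1=-2 y_2=-5
S(7/2) = -499/128

y_0 = S_0(0) = a_0 = -5
y_1 = S_1(0) = a_1 = -2
y_2 = S_1(2) = -5
t_q=7/2 is in segment 1 (τ=3/2); S_1(τ)=-499/128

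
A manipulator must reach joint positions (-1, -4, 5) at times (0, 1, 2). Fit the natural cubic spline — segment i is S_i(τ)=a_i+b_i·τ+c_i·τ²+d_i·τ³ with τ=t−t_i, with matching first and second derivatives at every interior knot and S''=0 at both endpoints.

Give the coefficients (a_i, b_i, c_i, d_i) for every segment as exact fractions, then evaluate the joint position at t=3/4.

  seg 0: a=-1 b=-6 c=0 d=3
  seg 1: a=-4 b=3 c=9 d=-3
S(3/4) = -271/64

Δ: Δ0=-3, Δ1=9
row 1: diag=4, rhs=72; c'=1/4, d'=18
back: M1=18
M: M0=0, M1=18, M2=0
seg 0: a=-1, c=M0/2=0, d=(M1−M0)/(6·1)=3, b=Δ0−h0·(2M0+M1)/6=-6
seg 1: a=-4, c=M1/2=9, d=(M2−M1)/(6·1)=-3, b=Δ1−h1·(2M1+M2)/6=3
t_q=3/4 → seg 0, τ=3/4; S=-1+-6·τ+0·τ²+3·τ³=-271/64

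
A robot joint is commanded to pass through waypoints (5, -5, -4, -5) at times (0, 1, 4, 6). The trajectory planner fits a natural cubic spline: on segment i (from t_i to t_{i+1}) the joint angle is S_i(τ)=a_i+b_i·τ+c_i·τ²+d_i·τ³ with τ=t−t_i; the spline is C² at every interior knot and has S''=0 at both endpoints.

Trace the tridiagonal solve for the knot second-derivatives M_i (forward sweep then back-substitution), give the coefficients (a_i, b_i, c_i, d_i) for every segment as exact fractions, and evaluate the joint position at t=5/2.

Δ: Δ0=-10, Δ1=1/3, Δ2=-1/2
row 1: diag=8, rhs=62; c'=3/8, d'=31/4
row 2: denom=10−3·3/8=71/8; d'=(-5−3·31/4)/(71/8)=-226/71
back: M2=-226/71
back: M1=31/4−3/8·-226/71=635/71
M: M0=0, M1=635/71, M2=-226/71, M3=0
seg 0: a=5, c=M0/2=0, d=(M1−M0)/(6·1)=635/426, b=Δ0−h0·(2M0+M1)/6=-4895/426
seg 1: a=-5, c=M1/2=635/142, d=(M2−M1)/(6·3)=-287/426, b=Δ1−h1·(2M1+M2)/6=-1495/213
seg 2: a=-4, c=M2/2=-113/71, d=(M3−M2)/(6·2)=113/426, b=Δ2−h2·(2M2+M3)/6=691/426
t_q=5/2 → seg 1, τ=3/2; S=-5+-1495/213·τ+635/142·τ²+-287/426·τ³=-8793/1136

  seg 0: a=5 b=-4895/426 c=0 d=635/426
  seg 1: a=-5 b=-1495/213 c=635/142 d=-287/426
  seg 2: a=-4 b=691/426 c=-113/71 d=113/426
S(5/2) = -8793/1136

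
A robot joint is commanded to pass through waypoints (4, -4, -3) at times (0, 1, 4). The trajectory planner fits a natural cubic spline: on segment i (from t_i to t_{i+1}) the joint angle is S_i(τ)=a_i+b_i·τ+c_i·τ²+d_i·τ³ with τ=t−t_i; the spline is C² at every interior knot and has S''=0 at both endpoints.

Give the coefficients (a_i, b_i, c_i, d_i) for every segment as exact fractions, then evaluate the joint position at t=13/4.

  seg 0: a=4 b=-217/24 c=0 d=25/24
  seg 1: a=-4 b=-71/12 c=25/8 d=-25/72
S(13/4) = -2789/512

Δ: Δ0=-8, Δ1=1/3
row 1: diag=8, rhs=50; c'=3/8, d'=25/4
back: M1=25/4
M: M0=0, M1=25/4, M2=0
seg 0: a=4, c=M0/2=0, d=(M1−M0)/(6·1)=25/24, b=Δ0−h0·(2M0+M1)/6=-217/24
seg 1: a=-4, c=M1/2=25/8, d=(M2−M1)/(6·3)=-25/72, b=Δ1−h1·(2M1+M2)/6=-71/12
t_q=13/4 → seg 1, τ=9/4; S=-4+-71/12·τ+25/8·τ²+-25/72·τ³=-2789/512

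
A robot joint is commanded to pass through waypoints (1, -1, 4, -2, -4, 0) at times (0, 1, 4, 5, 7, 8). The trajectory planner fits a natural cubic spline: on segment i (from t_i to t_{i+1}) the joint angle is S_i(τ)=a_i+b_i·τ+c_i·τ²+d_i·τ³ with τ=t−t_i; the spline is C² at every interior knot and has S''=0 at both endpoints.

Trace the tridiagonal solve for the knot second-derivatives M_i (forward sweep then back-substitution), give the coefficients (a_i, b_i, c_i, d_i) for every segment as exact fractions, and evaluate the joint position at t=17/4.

  seg 0: a=1 b=-7705/2568 c=0 d=2569/2568
  seg 1: a=-1 b=1/1284 c=2569/856 d=-6281/7704
  seg 2: a=4 b=-10285/2568 c=-464/107 d=6013/2568
  seg 3: a=-2 b=-7259/1284 c=2301/856 d=-58/321
  seg 4: a=-4 b=3763/1284 c=1373/856 d=-1373/2568
S(17/4) = 151439/54784

Δ: Δ0=-2, Δ1=5/3, Δ2=-6, Δ3=-1, Δ4=4
row 1: diag=8, rhs=22; c'=3/8, d'=11/4
row 2: denom=8−3·3/8=55/8; d'=(-46−3·11/4)/(55/8)=-434/55
row 3: denom=6−1·8/55=322/55; d'=(30−1·-434/55)/(322/55)=1042/161
row 4: denom=6−2·55/161=856/161; d'=(30−2·1042/161)/(856/161)=1373/428
back: M4=1373/428
back: M3=1042/161−55/161·1373/428=2301/428
back: M2=-434/55−8/55·2301/428=-928/107
back: M1=11/4−3/8·-928/107=2569/428
M: M0=0, M1=2569/428, M2=-928/107, M3=2301/428, M4=1373/428, M5=0
seg 0: a=1, c=M0/2=0, d=(M1−M0)/(6·1)=2569/2568, b=Δ0−h0·(2M0+M1)/6=-7705/2568
seg 1: a=-1, c=M1/2=2569/856, d=(M2−M1)/(6·3)=-6281/7704, b=Δ1−h1·(2M1+M2)/6=1/1284
seg 2: a=4, c=M2/2=-464/107, d=(M3−M2)/(6·1)=6013/2568, b=Δ2−h2·(2M2+M3)/6=-10285/2568
seg 3: a=-2, c=M3/2=2301/856, d=(M4−M3)/(6·2)=-58/321, b=Δ3−h3·(2M3+M4)/6=-7259/1284
seg 4: a=-4, c=M4/2=1373/856, d=(M5−M4)/(6·1)=-1373/2568, b=Δ4−h4·(2M4+M5)/6=3763/1284
t_q=17/4 → seg 2, τ=1/4; S=4+-10285/2568·τ+-464/107·τ²+6013/2568·τ³=151439/54784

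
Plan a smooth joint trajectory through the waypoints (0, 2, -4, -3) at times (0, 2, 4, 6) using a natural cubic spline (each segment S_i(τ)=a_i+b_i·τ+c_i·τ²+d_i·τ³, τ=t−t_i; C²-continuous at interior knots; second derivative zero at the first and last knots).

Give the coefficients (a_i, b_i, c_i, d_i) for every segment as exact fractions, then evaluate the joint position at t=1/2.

Δ: Δ0=1, Δ1=-3, Δ2=1/2
row 1: diag=8, rhs=-24; c'=1/4, d'=-3
row 2: denom=8−2·1/4=15/2; d'=(21−2·-3)/(15/2)=18/5
back: M2=18/5
back: M1=-3−1/4·18/5=-39/10
M: M0=0, M1=-39/10, M2=18/5, M3=0
seg 0: a=0, c=M0/2=0, d=(M1−M0)/(6·2)=-13/40, b=Δ0−h0·(2M0+M1)/6=23/10
seg 1: a=2, c=M1/2=-39/20, d=(M2−M1)/(6·2)=5/8, b=Δ1−h1·(2M1+M2)/6=-8/5
seg 2: a=-4, c=M2/2=9/5, d=(M3−M2)/(6·2)=-3/10, b=Δ2−h2·(2M2+M3)/6=-19/10
t_q=1/2 → seg 0, τ=1/2; S=0+23/10·τ+0·τ²+-13/40·τ³=71/64

  seg 0: a=0 b=23/10 c=0 d=-13/40
  seg 1: a=2 b=-8/5 c=-39/20 d=5/8
  seg 2: a=-4 b=-19/10 c=9/5 d=-3/10
S(1/2) = 71/64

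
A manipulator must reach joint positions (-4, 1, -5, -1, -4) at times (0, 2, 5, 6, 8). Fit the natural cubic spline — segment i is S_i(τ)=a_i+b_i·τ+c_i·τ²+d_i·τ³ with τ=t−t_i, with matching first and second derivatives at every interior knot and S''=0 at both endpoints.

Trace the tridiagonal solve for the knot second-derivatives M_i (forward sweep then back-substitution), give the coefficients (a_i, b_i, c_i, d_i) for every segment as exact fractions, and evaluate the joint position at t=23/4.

  seg 0: a=-4 b=107/26 c=0 d=-21/52
  seg 1: a=1 b=-19/26 c=-63/26 d=2/3
  seg 2: a=-5 b=71/26 c=93/26 d=-30/13
  seg 3: a=-1 b=77/26 c=-87/26 d=29/52
S(23/4) = -199/104

Δ: Δ0=5/2, Δ1=-2, Δ2=4, Δ3=-3/2
row 1: diag=10, rhs=-27; c'=3/10, d'=-27/10
row 2: denom=8−3·3/10=71/10; d'=(36−3·-27/10)/(71/10)=441/71
row 3: denom=6−1·10/71=416/71; d'=(-33−1·441/71)/(416/71)=-87/13
back: M3=-87/13
back: M2=441/71−10/71·-87/13=93/13
back: M1=-27/10−3/10·93/13=-63/13
M: M0=0, M1=-63/13, M2=93/13, M3=-87/13, M4=0
seg 0: a=-4, c=M0/2=0, d=(M1−M0)/(6·2)=-21/52, b=Δ0−h0·(2M0+M1)/6=107/26
seg 1: a=1, c=M1/2=-63/26, d=(M2−M1)/(6·3)=2/3, b=Δ1−h1·(2M1+M2)/6=-19/26
seg 2: a=-5, c=M2/2=93/26, d=(M3−M2)/(6·1)=-30/13, b=Δ2−h2·(2M2+M3)/6=71/26
seg 3: a=-1, c=M3/2=-87/26, d=(M4−M3)/(6·2)=29/52, b=Δ3−h3·(2M3+M4)/6=77/26
t_q=23/4 → seg 2, τ=3/4; S=-5+71/26·τ+93/26·τ²+-30/13·τ³=-199/104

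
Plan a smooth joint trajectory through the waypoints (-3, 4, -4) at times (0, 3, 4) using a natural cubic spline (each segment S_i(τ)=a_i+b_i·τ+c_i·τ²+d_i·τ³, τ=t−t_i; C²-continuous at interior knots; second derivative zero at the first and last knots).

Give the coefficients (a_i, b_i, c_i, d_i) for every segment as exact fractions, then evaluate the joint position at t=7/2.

Δ: Δ0=7/3, Δ1=-8
row 1: diag=8, rhs=-62; c'=1/8, d'=-31/4
back: M1=-31/4
M: M0=0, M1=-31/4, M2=0
seg 0: a=-3, c=M0/2=0, d=(M1−M0)/(6·3)=-31/72, b=Δ0−h0·(2M0+M1)/6=149/24
seg 1: a=4, c=M1/2=-31/8, d=(M2−M1)/(6·1)=31/24, b=Δ1−h1·(2M1+M2)/6=-65/12
t_q=7/2 → seg 1, τ=1/2; S=4+-65/12·τ+-31/8·τ²+31/24·τ³=31/64

  seg 0: a=-3 b=149/24 c=0 d=-31/72
  seg 1: a=4 b=-65/12 c=-31/8 d=31/24
S(7/2) = 31/64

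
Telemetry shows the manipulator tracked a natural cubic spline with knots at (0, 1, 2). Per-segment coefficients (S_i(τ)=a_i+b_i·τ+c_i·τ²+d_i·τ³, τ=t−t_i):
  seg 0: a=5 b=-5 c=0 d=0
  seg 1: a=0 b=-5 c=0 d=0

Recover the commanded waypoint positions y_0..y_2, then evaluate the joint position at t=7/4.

y_0 = S_0(0) = a_0 = 5
y_1 = S_1(0) = a_1 = 0
y_2 = S_1(1) = -5
t_q=7/4 is in segment 1 (τ=3/4); S_1(τ)=-15/4

y_0=5 y_1=0 y_2=-5
S(7/4) = -15/4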